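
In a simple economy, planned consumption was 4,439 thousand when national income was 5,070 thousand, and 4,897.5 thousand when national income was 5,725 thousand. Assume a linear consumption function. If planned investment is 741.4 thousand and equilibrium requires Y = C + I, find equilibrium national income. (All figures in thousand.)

Y = 5438

MPC = (4897.5 − 4439)/(5725 − 5070) = 458.5/655 = 0.7
a = 4439 − 0.7(5070) = 890
Equilibrium: Y = 890 + 0.7Y + 741.4
0.3Y = 1631.4, so Y = 1631.4/0.3 = 5438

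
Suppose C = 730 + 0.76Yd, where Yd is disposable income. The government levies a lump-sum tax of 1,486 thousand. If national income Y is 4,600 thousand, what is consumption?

Yd = Y − T = 4600 − 1486 = 3114
C = 730 + 0.76(3114) = 730 + 2366.64 = 3096.64

C = 3096.64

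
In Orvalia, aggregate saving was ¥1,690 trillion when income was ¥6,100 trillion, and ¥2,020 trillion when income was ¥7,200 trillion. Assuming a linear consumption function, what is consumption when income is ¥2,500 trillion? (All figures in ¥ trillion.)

C = 1890

MPS = ΔS/ΔY = (2020 − 1690)/(7200 − 6100) = 330/1100 = 0.3
MPC = 1 − MPS = 0.7
Autonomous saving = 1690 − 0.3(6100) = -140, so a = 140
C = 140 + 0.7(2500) = 140 + 1750 = 1890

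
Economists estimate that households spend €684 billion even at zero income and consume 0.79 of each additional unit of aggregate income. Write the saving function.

S = Y − C = Y − (684 + 0.79Y) = -684 + (1 − 0.79)Y

S = -684 + 0.21Y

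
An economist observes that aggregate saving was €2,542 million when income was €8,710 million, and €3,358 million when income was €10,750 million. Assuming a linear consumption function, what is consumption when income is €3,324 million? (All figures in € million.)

C = 2936.4

MPS = ΔS/ΔY = (3358 − 2542)/(10750 − 8710) = 816/2040 = 0.4
MPC = 1 − MPS = 0.6
Autonomous saving = 2542 − 0.4(8710) = -942, so a = 942
C = 942 + 0.6(3324) = 942 + 1994.4 = 2936.4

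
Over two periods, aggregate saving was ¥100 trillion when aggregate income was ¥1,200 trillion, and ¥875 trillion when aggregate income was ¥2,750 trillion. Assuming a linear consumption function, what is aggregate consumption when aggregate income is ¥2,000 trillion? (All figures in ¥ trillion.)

MPS = ΔS/ΔY = (875 − 100)/(2750 − 1200) = 775/1550 = 0.5
MPC = 1 − MPS = 0.5
Autonomous saving = 100 − 0.5(1200) = -500, so a = 500
C = 500 + 0.5(2000) = 500 + 1000 = 1500

C = 1500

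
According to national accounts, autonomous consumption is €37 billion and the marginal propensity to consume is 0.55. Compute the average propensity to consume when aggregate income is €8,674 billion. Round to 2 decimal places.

C = 37 + 0.55(8674) = 4807.7
APC = C/Y = 4807.7/8674 = 0.55

APC = 0.55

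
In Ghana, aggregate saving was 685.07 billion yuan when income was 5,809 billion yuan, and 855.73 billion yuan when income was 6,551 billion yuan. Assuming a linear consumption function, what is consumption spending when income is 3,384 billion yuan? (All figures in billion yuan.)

MPS = ΔS/ΔY = (855.73 − 685.07)/(6551 − 5809) = 170.66/742 = 0.23
MPC = 1 − MPS = 0.77
Autonomous saving = 685.07 − 0.23(5809) = -651, so a = 651
C = 651 + 0.77(3384) = 651 + 2605.68 = 3256.68

C = 3256.68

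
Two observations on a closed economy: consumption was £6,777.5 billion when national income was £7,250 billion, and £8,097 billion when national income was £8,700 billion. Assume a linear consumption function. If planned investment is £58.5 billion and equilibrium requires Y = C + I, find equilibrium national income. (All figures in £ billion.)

MPC = (8097 − 6777.5)/(8700 − 7250) = 1319.5/1450 = 0.91
a = 6777.5 − 0.91(7250) = 180
Equilibrium: Y = 180 + 0.91Y + 58.5
0.09Y = 238.5, so Y = 238.5/0.09 = 2650

Y = 2650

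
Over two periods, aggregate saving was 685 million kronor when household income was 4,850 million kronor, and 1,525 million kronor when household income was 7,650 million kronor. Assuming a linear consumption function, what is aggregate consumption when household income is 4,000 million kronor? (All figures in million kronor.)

MPS = ΔS/ΔY = (1525 − 685)/(7650 − 4850) = 840/2800 = 0.3
MPC = 1 − MPS = 0.7
Autonomous saving = 685 − 0.3(4850) = -770, so a = 770
C = 770 + 0.7(4000) = 770 + 2800 = 3570

C = 3570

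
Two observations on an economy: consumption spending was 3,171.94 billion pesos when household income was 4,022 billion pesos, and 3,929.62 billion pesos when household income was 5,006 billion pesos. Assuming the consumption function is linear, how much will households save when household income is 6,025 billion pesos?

S = 1310.75

MPC = (3929.62 − 3171.94)/(5006 − 4022) = 757.68/984 = 0.77
a = 3171.94 − 0.77(4022) = 3171.94 − 3096.94 = 75
C = 75 + 0.77(6025) = 4714.25
S = 6025 − 4714.25 = 1310.75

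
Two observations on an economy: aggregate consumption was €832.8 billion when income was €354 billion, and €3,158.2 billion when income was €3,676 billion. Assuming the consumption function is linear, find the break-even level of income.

Y = 1950

MPC = (3158.2 − 832.8)/(3676 − 354) = 2325.4/3322 = 0.7
a = 832.8 − 0.7(354) = 832.8 − 247.8 = 585
Break-even: Y = a/(1−MPC) = 585/0.3 = 1950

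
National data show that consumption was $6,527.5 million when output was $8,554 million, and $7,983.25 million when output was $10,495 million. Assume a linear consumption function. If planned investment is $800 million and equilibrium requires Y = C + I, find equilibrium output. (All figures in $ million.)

Y = 3648

MPC = (7983.25 − 6527.5)/(10495 − 8554) = 1455.75/1941 = 0.75
a = 6527.5 − 0.75(8554) = 112
Equilibrium: Y = 112 + 0.75Y + 800
0.25Y = 912, so Y = 912/0.25 = 3648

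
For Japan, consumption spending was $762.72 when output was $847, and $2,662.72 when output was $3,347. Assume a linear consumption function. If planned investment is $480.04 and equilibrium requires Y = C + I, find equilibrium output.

Y = 2496

MPC = (2662.72 − 762.72)/(3347 − 847) = 1900/2500 = 0.76
a = 762.72 − 0.76(847) = 119
Equilibrium: Y = 119 + 0.76Y + 480.04
0.24Y = 599.04, so Y = 599.04/0.24 = 2496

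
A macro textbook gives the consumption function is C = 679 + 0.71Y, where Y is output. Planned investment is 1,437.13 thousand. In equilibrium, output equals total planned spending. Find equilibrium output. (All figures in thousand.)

Y = C + I = 679 + 0.71Y + 1437.13
Y − 0.71Y = 2116.13
0.29Y = 2116.13, so Y = 2116.13/0.29 = 7297

Y = 7297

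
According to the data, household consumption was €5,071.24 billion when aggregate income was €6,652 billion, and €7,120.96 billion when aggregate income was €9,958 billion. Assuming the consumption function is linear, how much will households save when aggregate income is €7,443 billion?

S = 1881.34

MPC = (7120.96 − 5071.24)/(9958 − 6652) = 2049.72/3306 = 0.62
a = 5071.24 − 0.62(6652) = 5071.24 − 4124.24 = 947
C = 947 + 0.62(7443) = 5561.66
S = 7443 − 5561.66 = 1881.34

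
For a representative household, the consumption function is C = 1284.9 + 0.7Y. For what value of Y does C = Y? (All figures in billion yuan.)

At break-even, C = Y: 1284.9 + 0.7Y = Y
0.3Y = 1284.9, so Y = 1284.9/0.3 = 4283

Y = 4283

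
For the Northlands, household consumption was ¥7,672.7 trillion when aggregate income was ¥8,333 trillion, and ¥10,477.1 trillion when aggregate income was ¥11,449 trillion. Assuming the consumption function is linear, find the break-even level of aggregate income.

Y = 1730

MPC = (10477.1 − 7672.7)/(11449 − 8333) = 2804.4/3116 = 0.9
a = 7672.7 − 0.9(8333) = 7672.7 − 7499.7 = 173
Break-even: Y = a/(1−MPC) = 173/0.1 = 1730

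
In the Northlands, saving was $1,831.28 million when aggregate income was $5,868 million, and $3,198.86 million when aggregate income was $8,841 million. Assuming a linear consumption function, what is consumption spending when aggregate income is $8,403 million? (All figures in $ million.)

C = 5405.62

MPS = ΔS/ΔY = (3198.86 − 1831.28)/(8841 − 5868) = 1367.58/2973 = 0.46
MPC = 1 − MPS = 0.54
Autonomous saving = 1831.28 − 0.46(5868) = -868, so a = 868
C = 868 + 0.54(8403) = 868 + 4537.62 = 5405.62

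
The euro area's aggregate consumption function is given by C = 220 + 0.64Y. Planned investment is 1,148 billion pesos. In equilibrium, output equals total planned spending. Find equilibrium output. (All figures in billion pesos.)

Y = C + I = 220 + 0.64Y + 1148
Y − 0.64Y = 1368
0.36Y = 1368, so Y = 1368/0.36 = 3800

Y = 3800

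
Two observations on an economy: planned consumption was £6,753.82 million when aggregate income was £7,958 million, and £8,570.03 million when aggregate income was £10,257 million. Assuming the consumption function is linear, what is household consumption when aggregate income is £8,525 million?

C = 7201.75

MPC = (8570.03 − 6753.82)/(10257 − 7958) = 1816.21/2299 = 0.79
a = 6753.82 − 0.79(7958) = 6753.82 − 6286.82 = 467
C = 467 + 0.79(8525) = 467 + 6734.75 = 7201.75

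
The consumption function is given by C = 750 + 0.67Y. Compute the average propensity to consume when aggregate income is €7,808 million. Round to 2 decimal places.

APC = 0.77

C = 750 + 0.67(7808) = 5981.36
APC = C/Y = 5981.36/7808 = 0.77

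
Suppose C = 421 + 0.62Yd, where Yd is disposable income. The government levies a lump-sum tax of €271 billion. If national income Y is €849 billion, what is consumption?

C = 779.36

Yd = Y − T = 849 − 271 = 578
C = 421 + 0.62(578) = 421 + 358.36 = 779.36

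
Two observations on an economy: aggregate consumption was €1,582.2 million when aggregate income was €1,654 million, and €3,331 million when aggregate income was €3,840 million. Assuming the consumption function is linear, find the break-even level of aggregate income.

MPC = (3331 − 1582.2)/(3840 − 1654) = 1748.8/2186 = 0.8
a = 1582.2 − 0.8(1654) = 1582.2 − 1323.2 = 259
Break-even: Y = a/(1−MPC) = 259/0.2 = 1295

Y = 1295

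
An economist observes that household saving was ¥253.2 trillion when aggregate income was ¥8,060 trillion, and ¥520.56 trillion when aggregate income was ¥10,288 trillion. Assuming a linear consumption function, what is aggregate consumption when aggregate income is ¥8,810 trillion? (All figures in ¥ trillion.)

C = 8466.8

MPS = ΔS/ΔY = (520.56 − 253.2)/(10288 − 8060) = 267.36/2228 = 0.12
MPC = 1 − MPS = 0.88
Autonomous saving = 253.2 − 0.12(8060) = -714, so a = 714
C = 714 + 0.88(8810) = 714 + 7752.8 = 8466.8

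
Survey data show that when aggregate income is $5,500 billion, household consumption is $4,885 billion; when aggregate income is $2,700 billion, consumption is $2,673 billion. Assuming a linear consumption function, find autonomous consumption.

MPC = ΔC/ΔY = (4885 − 2673)/(5500 − 2700) = 2212/2800 = 0.79
a = C − MPC·Y = 2673 − 0.79(2700) = 2673 − 2133 = 540

a = 540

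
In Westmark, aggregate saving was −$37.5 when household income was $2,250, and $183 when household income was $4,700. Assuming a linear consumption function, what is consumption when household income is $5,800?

MPS = ΔS/ΔY = (183 − (-37.5))/(4700 − 2250) = 220.5/2450 = 0.09
MPC = 1 − MPS = 0.91
Autonomous saving = -37.5 − 0.09(2250) = -240, so a = 240
C = 240 + 0.91(5800) = 240 + 5278 = 5518

C = 5518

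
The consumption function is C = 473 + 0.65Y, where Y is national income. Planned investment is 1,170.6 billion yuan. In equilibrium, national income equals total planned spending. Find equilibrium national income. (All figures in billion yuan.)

Y = C + I = 473 + 0.65Y + 1170.6
Y − 0.65Y = 1643.6
0.35Y = 1643.6, so Y = 1643.6/0.35 = 4696

Y = 4696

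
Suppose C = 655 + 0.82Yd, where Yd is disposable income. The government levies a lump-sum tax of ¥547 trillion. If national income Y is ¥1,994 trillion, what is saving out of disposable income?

Yd = Y − T = 1994 − 547 = 1447
C = 655 + 0.82(1447) = 655 + 1186.54 = 1841.54
S = Yd − C = 1447 − 1841.54 = -394.54

S = -394.54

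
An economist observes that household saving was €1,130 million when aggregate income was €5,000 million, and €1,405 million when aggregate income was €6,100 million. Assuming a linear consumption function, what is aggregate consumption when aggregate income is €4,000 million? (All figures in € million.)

C = 3120

MPS = ΔS/ΔY = (1405 − 1130)/(6100 − 5000) = 275/1100 = 0.25
MPC = 1 − MPS = 0.75
Autonomous saving = 1130 − 0.25(5000) = -120, so a = 120
C = 120 + 0.75(4000) = 120 + 3000 = 3120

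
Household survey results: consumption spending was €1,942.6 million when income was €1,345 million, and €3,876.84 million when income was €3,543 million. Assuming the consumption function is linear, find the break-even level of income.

Y = 6325

MPC = (3876.84 − 1942.6)/(3543 − 1345) = 1934.24/2198 = 0.88
a = 1942.6 − 0.88(1345) = 1942.6 − 1183.6 = 759
Break-even: Y = a/(1−MPC) = 759/0.12 = 6325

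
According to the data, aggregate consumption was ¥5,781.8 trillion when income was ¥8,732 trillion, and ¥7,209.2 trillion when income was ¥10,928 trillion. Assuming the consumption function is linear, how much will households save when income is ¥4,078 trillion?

MPC = (7209.2 − 5781.8)/(10928 − 8732) = 1427.4/2196 = 0.65
a = 5781.8 − 0.65(8732) = 5781.8 − 5675.8 = 106
C = 106 + 0.65(4078) = 2756.7
S = 4078 − 2756.7 = 1321.3

S = 1321.3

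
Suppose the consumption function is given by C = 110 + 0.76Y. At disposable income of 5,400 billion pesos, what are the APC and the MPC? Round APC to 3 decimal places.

MPC = 0.76 (the slope of the consumption function)
C = 110 + 0.76(5400) = 4214, so APC = 4214/5400 = 0.780

APC = 0.780; MPC = 0.76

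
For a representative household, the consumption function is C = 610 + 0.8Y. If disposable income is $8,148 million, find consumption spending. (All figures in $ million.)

C = 7128.4

C = 610 + 0.8(8148) = 610 + 6518.4 = 7128.4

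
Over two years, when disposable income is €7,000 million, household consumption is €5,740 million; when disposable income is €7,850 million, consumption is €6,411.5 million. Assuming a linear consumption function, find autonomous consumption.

a = 210

MPC = ΔC/ΔY = (6411.5 − 5740)/(7850 − 7000) = 671.5/850 = 0.79
a = C − MPC·Y = 5740 − 0.79(7000) = 5740 − 5530 = 210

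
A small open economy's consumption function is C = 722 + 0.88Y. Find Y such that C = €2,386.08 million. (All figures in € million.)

722 + 0.88Y = 2386.08
0.88Y = 1664.08, so Y = 1664.08/0.88 = 1891

Y = 1891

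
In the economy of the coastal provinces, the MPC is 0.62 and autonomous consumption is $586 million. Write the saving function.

S = Y − C = Y − (586 + 0.62Y) = -586 + (1 − 0.62)Y

S = -586 + 0.38Y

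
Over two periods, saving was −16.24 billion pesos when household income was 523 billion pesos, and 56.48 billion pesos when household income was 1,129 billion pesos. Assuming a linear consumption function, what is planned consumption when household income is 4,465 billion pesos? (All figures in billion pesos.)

MPS = ΔS/ΔY = (56.48 − (-16.24))/(1129 − 523) = 72.72/606 = 0.12
MPC = 1 − MPS = 0.88
Autonomous saving = -16.24 − 0.12(523) = -79, so a = 79
C = 79 + 0.88(4465) = 79 + 3929.2 = 4008.2

C = 4008.2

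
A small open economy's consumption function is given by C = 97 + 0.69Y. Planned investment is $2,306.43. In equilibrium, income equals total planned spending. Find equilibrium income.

Y = 7753

Y = C + I = 97 + 0.69Y + 2306.43
Y − 0.69Y = 2403.43
0.31Y = 2403.43, so Y = 2403.43/0.31 = 7753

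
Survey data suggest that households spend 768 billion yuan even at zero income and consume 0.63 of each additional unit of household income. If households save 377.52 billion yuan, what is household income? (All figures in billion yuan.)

Y = 3096

S = Y − C = -768 + 0.37Y
-768 + 0.37Y = 377.52, so 0.37Y = 1145.52 and Y = 3096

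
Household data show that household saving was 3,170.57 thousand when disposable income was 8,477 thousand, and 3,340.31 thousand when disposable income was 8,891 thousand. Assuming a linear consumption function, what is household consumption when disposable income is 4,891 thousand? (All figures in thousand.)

C = 3190.69

MPS = ΔS/ΔY = (3340.31 − 3170.57)/(8891 − 8477) = 169.74/414 = 0.41
MPC = 1 − MPS = 0.59
Autonomous saving = 3170.57 − 0.41(8477) = -305, so a = 305
C = 305 + 0.59(4891) = 305 + 2885.69 = 3190.69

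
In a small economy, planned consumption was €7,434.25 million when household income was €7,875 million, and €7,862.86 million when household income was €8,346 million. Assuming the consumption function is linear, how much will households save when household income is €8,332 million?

S = 481.88

MPC = (7862.86 − 7434.25)/(8346 − 7875) = 428.61/471 = 0.91
a = 7434.25 − 0.91(7875) = 7434.25 − 7166.25 = 268
C = 268 + 0.91(8332) = 7850.12
S = 8332 − 7850.12 = 481.88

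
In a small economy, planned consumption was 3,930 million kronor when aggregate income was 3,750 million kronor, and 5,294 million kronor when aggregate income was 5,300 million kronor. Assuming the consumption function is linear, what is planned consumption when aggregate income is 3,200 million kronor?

MPC = (5294 − 3930)/(5300 − 3750) = 1364/1550 = 0.88
a = 3930 − 0.88(3750) = 3930 − 3300 = 630
C = 630 + 0.88(3200) = 630 + 2816 = 3446

C = 3446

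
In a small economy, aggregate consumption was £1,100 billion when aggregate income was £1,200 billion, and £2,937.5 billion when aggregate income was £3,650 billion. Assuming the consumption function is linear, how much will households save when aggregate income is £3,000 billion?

MPC = (2937.5 − 1100)/(3650 − 1200) = 1837.5/2450 = 0.75
a = 1100 − 0.75(1200) = 1100 − 900 = 200
C = 200 + 0.75(3000) = 2450
S = 3000 − 2450 = 550

S = 550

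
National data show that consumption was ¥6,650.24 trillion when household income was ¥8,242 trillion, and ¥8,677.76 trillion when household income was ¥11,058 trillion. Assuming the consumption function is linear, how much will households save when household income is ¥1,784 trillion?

S = -216.48

MPC = (8677.76 − 6650.24)/(11058 − 8242) = 2027.52/2816 = 0.72
a = 6650.24 − 0.72(8242) = 6650.24 − 5934.24 = 716
C = 716 + 0.72(1784) = 2000.48
S = 1784 − 2000.48 = -216.48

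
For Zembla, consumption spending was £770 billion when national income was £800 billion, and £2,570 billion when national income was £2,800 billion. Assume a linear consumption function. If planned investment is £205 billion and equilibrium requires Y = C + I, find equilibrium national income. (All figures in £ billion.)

Y = 2550

MPC = (2570 − 770)/(2800 − 800) = 1800/2000 = 0.9
a = 770 − 0.9(800) = 50
Equilibrium: Y = 50 + 0.9Y + 205
0.1Y = 255, so Y = 255/0.1 = 2550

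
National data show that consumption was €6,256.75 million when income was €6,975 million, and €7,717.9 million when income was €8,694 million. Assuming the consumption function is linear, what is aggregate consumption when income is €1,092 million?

MPC = (7717.9 − 6256.75)/(8694 − 6975) = 1461.15/1719 = 0.85
a = 6256.75 − 0.85(6975) = 6256.75 − 5928.75 = 328
C = 328 + 0.85(1092) = 328 + 928.2 = 1256.2

C = 1256.2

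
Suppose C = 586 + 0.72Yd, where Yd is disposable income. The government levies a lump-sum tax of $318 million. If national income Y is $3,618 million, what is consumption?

C = 2962

Yd = Y − T = 3618 − 318 = 3300
C = 586 + 0.72(3300) = 586 + 2376 = 2962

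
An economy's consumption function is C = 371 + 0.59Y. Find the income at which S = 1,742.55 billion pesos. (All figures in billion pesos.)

Y = 5155

S = Y − C = -371 + 0.41Y
-371 + 0.41Y = 1742.55, so 0.41Y = 2113.55 and Y = 5155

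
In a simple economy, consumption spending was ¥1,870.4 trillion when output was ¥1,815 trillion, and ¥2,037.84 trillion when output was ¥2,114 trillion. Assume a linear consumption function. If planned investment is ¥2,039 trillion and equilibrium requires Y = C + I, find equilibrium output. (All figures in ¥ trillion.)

Y = 6575

MPC = (2037.84 − 1870.4)/(2114 − 1815) = 167.44/299 = 0.56
a = 1870.4 − 0.56(1815) = 854
Equilibrium: Y = 854 + 0.56Y + 2039
0.44Y = 2893, so Y = 2893/0.44 = 6575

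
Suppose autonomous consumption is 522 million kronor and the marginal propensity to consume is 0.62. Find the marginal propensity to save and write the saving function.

MPS = 1 − MPC = 1 − 0.62 = 0.38
S = Y − C = -522 + 0.38Y

MPS = 0.38; S = -522 + 0.38Y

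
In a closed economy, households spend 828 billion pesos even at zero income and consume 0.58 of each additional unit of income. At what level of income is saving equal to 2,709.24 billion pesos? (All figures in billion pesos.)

S = Y − C = -828 + 0.42Y
-828 + 0.42Y = 2709.24, so 0.42Y = 3537.24 and Y = 8422

Y = 8422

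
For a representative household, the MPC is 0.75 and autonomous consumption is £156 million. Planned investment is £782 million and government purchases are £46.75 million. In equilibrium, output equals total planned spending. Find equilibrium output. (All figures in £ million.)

Y = 3939

Y = C + I + G = 156 + 0.75Y + 782 + 46.75
Y − 0.75Y = 984.75
0.25Y = 984.75, so Y = 984.75/0.25 = 3939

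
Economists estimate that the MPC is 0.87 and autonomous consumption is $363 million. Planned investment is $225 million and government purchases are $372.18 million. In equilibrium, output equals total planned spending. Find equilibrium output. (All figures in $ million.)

Y = C + I + G = 363 + 0.87Y + 225 + 372.18
Y − 0.87Y = 960.18
0.13Y = 960.18, so Y = 960.18/0.13 = 7386

Y = 7386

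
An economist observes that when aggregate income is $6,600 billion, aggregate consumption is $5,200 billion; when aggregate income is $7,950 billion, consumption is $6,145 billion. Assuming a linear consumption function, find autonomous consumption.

MPC = ΔC/ΔY = (6145 − 5200)/(7950 − 6600) = 945/1350 = 0.7
a = C − MPC·Y = 5200 − 0.7(6600) = 5200 − 4620 = 580

a = 580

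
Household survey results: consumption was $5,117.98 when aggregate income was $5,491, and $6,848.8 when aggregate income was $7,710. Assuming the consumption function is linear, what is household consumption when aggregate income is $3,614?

C = 3653.92

MPC = (6848.8 − 5117.98)/(7710 − 5491) = 1730.82/2219 = 0.78
a = 5117.98 − 0.78(5491) = 5117.98 − 4282.98 = 835
C = 835 + 0.78(3614) = 835 + 2818.92 = 3653.92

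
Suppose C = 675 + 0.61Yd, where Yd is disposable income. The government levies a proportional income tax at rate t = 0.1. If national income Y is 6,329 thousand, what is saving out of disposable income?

S = 1546.479

Yd = (1 − 0.1)(6329) = 0.9(6329) = 5696.1
C = 675 + 0.61(5696.1) = 675 + 3474.621 = 4149.621
S = Yd − C = 5696.1 − 4149.621 = 1546.479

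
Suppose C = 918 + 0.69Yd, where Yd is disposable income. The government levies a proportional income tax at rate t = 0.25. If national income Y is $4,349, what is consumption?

C = 3168.6075

Yd = (1 − 0.25)(4349) = 0.75(4349) = 3261.75
C = 918 + 0.69(3261.75) = 918 + 2250.6075 = 3168.6075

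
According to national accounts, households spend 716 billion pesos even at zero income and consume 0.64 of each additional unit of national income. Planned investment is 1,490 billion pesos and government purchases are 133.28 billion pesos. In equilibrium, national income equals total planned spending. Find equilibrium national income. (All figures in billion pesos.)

Y = 6498

Y = C + I + G = 716 + 0.64Y + 1490 + 133.28
Y − 0.64Y = 2339.28
0.36Y = 2339.28, so Y = 2339.28/0.36 = 6498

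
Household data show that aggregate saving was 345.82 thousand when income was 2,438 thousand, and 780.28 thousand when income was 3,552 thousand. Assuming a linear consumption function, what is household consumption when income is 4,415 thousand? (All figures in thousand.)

C = 3298.15

MPS = ΔS/ΔY = (780.28 − 345.82)/(3552 − 2438) = 434.46/1114 = 0.39
MPC = 1 − MPS = 0.61
Autonomous saving = 345.82 − 0.39(2438) = -605, so a = 605
C = 605 + 0.61(4415) = 605 + 2693.15 = 3298.15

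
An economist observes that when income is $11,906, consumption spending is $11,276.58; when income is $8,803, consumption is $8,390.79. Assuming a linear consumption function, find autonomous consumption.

MPC = ΔC/ΔY = (11276.58 − 8390.79)/(11906 − 8803) = 2885.79/3103 = 0.93
a = C − MPC·Y = 8390.79 − 0.93(8803) = 8390.79 − 8186.79 = 204

a = 204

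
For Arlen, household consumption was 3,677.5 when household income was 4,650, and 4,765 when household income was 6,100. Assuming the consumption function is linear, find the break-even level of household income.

Y = 760

MPC = (4765 − 3677.5)/(6100 − 4650) = 1087.5/1450 = 0.75
a = 3677.5 − 0.75(4650) = 3677.5 − 3487.5 = 190
Break-even: Y = a/(1−MPC) = 190/0.25 = 760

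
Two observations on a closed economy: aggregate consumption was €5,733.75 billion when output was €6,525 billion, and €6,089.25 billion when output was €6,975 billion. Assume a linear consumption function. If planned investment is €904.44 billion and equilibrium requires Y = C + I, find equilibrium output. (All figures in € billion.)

MPC = (6089.25 − 5733.75)/(6975 − 6525) = 355.5/450 = 0.79
a = 5733.75 − 0.79(6525) = 579
Equilibrium: Y = 579 + 0.79Y + 904.44
0.21Y = 1483.44, so Y = 1483.44/0.21 = 7064

Y = 7064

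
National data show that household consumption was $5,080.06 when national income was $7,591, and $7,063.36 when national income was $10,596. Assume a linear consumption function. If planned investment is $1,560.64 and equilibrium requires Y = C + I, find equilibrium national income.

MPC = (7063.36 − 5080.06)/(10596 − 7591) = 1983.3/3005 = 0.66
a = 5080.06 − 0.66(7591) = 70
Equilibrium: Y = 70 + 0.66Y + 1560.64
0.34Y = 1630.64, so Y = 1630.64/0.34 = 4796

Y = 4796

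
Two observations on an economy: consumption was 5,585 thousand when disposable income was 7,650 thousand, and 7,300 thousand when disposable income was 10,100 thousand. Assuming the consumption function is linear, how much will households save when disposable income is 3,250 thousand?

MPC = (7300 − 5585)/(10100 − 7650) = 1715/2450 = 0.7
a = 5585 − 0.7(7650) = 5585 − 5355 = 230
C = 230 + 0.7(3250) = 2505
S = 3250 − 2505 = 745

S = 745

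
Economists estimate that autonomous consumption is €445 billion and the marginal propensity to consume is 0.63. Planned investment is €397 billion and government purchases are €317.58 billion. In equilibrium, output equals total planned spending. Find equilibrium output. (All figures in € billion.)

Y = C + I + G = 445 + 0.63Y + 397 + 317.58
Y − 0.63Y = 1159.58
0.37Y = 1159.58, so Y = 1159.58/0.37 = 3134

Y = 3134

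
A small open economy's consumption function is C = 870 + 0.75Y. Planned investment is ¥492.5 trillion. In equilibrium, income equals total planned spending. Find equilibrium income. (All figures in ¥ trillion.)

Y = C + I = 870 + 0.75Y + 492.5
Y − 0.75Y = 1362.5
0.25Y = 1362.5, so Y = 1362.5/0.25 = 5450

Y = 5450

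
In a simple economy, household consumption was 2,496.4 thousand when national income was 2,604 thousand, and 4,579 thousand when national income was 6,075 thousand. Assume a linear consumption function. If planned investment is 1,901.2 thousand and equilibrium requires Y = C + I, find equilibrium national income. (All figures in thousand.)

Y = 7088

MPC = (4579 − 2496.4)/(6075 − 2604) = 2082.6/3471 = 0.6
a = 2496.4 − 0.6(2604) = 934
Equilibrium: Y = 934 + 0.6Y + 1901.2
0.4Y = 2835.2, so Y = 2835.2/0.4 = 7088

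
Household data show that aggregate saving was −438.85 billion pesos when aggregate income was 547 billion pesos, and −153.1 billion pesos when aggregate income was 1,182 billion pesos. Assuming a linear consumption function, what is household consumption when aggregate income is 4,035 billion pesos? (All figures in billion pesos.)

MPS = ΔS/ΔY = (-153.1 − (-438.85))/(1182 − 547) = 285.75/635 = 0.45
MPC = 1 − MPS = 0.55
Autonomous saving = -438.85 − 0.45(547) = -685, so a = 685
C = 685 + 0.55(4035) = 685 + 2219.25 = 2904.25

C = 2904.25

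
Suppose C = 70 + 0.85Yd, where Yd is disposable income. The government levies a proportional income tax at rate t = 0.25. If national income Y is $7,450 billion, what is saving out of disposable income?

S = 768.125

Yd = (1 − 0.25)(7450) = 0.75(7450) = 5587.5
C = 70 + 0.85(5587.5) = 70 + 4749.375 = 4819.375
S = Yd − C = 5587.5 − 4819.375 = 768.125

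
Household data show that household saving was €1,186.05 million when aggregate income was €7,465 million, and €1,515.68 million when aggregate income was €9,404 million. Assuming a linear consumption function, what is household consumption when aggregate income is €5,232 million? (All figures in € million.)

C = 4425.56

MPS = ΔS/ΔY = (1515.68 − 1186.05)/(9404 − 7465) = 329.63/1939 = 0.17
MPC = 1 − MPS = 0.83
Autonomous saving = 1186.05 − 0.17(7465) = -83, so a = 83
C = 83 + 0.83(5232) = 83 + 4342.56 = 4425.56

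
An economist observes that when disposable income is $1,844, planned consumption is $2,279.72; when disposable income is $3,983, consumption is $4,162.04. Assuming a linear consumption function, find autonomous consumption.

a = 657

MPC = ΔC/ΔY = (4162.04 − 2279.72)/(3983 − 1844) = 1882.32/2139 = 0.88
a = C − MPC·Y = 2279.72 − 0.88(1844) = 2279.72 − 1622.72 = 657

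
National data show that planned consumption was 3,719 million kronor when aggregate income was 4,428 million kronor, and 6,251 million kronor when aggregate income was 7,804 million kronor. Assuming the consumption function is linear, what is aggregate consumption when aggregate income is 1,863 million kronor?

C = 1795.25

MPC = (6251 − 3719)/(7804 − 4428) = 2532/3376 = 0.75
a = 3719 − 0.75(4428) = 3719 − 3321 = 398
C = 398 + 0.75(1863) = 398 + 1397.25 = 1795.25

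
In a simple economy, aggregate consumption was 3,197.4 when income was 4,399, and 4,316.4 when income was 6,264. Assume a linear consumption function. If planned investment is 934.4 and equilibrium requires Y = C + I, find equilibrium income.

MPC = (4316.4 − 3197.4)/(6264 − 4399) = 1119/1865 = 0.6
a = 3197.4 − 0.6(4399) = 558
Equilibrium: Y = 558 + 0.6Y + 934.4
0.4Y = 1492.4, so Y = 1492.4/0.4 = 3731

Y = 3731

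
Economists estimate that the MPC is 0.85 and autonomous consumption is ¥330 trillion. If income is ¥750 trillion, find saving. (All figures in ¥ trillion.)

S = -217.5

C = 330 + 0.85(750) = 330 + 637.5 = 967.5
S = Y − C = 750 − 967.5 = -217.5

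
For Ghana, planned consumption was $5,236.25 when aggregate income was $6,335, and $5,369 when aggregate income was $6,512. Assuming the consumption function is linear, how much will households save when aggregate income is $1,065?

MPC = (5369 − 5236.25)/(6512 − 6335) = 132.75/177 = 0.75
a = 5236.25 − 0.75(6335) = 5236.25 − 4751.25 = 485
C = 485 + 0.75(1065) = 1283.75
S = 1065 − 1283.75 = -218.75

S = -218.75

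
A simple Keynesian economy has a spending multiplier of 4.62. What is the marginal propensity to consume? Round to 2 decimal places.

k = 1/(1 − MPC), so 1 − MPC = 1/k = 1/4.62 = 0.2165
MPC = 1 − 0.2165 = 0.78

MPC = 0.78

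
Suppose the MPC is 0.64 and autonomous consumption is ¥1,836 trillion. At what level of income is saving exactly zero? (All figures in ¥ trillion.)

At break-even, C = Y: 1836 + 0.64Y = Y
0.36Y = 1836, so Y = 1836/0.36 = 5100

Y = 5100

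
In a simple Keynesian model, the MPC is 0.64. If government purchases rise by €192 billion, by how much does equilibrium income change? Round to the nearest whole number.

ΔY ≈ 533

The multiplier is 1/(1 − MPC) = 1/0.36.
ΔY = 192/0.36 = 533.33 ≈ 533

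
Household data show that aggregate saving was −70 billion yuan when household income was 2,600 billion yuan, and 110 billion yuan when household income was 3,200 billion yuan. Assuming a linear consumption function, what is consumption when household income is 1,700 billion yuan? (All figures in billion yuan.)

C = 2040

MPS = ΔS/ΔY = (110 − (-70))/(3200 − 2600) = 180/600 = 0.3
MPC = 1 − MPS = 0.7
Autonomous saving = -70 − 0.3(2600) = -850, so a = 850
C = 850 + 0.7(1700) = 850 + 1190 = 2040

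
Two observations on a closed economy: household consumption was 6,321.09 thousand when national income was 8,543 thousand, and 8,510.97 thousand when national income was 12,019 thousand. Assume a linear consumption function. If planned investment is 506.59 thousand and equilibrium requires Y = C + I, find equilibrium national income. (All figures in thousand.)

MPC = (8510.97 − 6321.09)/(12019 − 8543) = 2189.88/3476 = 0.63
a = 6321.09 − 0.63(8543) = 939
Equilibrium: Y = 939 + 0.63Y + 506.59
0.37Y = 1445.59, so Y = 1445.59/0.37 = 3907

Y = 3907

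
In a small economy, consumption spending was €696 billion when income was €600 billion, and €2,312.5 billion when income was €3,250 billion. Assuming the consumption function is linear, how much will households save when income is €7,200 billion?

S = 2478

MPC = (2312.5 − 696)/(3250 − 600) = 1616.5/2650 = 0.61
a = 696 − 0.61(600) = 696 − 366 = 330
C = 330 + 0.61(7200) = 4722
S = 7200 − 4722 = 2478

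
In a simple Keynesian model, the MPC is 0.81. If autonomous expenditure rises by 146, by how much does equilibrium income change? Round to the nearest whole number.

The multiplier is 1/(1 − MPC) = 1/0.19.
ΔY = 146/0.19 = 768.42 ≈ 768

ΔY ≈ 768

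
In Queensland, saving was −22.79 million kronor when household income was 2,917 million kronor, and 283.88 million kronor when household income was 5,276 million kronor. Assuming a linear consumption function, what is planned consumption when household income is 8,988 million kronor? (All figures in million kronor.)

C = 8221.56

MPS = ΔS/ΔY = (283.88 − (-22.79))/(5276 − 2917) = 306.67/2359 = 0.13
MPC = 1 − MPS = 0.87
Autonomous saving = -22.79 − 0.13(2917) = -402, so a = 402
C = 402 + 0.87(8988) = 402 + 7819.56 = 8221.56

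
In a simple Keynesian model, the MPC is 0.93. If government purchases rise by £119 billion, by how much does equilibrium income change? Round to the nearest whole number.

The multiplier is 1/(1 − MPC) = 1/0.07.
ΔY = 119/0.07 = 1700.00 ≈ 1700

ΔY ≈ 1700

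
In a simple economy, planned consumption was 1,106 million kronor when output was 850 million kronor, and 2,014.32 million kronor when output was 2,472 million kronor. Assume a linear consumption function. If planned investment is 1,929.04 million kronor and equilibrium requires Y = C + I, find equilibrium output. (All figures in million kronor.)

MPC = (2014.32 − 1106)/(2472 − 850) = 908.32/1622 = 0.56
a = 1106 − 0.56(850) = 630
Equilibrium: Y = 630 + 0.56Y + 1929.04
0.44Y = 2559.04, so Y = 2559.04/0.44 = 5816

Y = 5816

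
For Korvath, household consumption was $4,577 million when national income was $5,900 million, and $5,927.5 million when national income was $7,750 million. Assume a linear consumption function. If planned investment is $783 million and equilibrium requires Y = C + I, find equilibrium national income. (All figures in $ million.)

Y = 3900

MPC = (5927.5 − 4577)/(7750 − 5900) = 1350.5/1850 = 0.73
a = 4577 − 0.73(5900) = 270
Equilibrium: Y = 270 + 0.73Y + 783
0.27Y = 1053, so Y = 1053/0.27 = 3900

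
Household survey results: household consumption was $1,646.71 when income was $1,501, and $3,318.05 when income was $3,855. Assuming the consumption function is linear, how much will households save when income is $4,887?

S = 836.23

MPC = (3318.05 − 1646.71)/(3855 − 1501) = 1671.34/2354 = 0.71
a = 1646.71 − 0.71(1501) = 1646.71 − 1065.71 = 581
C = 581 + 0.71(4887) = 4050.77
S = 4887 − 4050.77 = 836.23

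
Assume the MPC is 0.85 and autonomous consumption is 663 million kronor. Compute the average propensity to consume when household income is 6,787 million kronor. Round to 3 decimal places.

C = 663 + 0.85(6787) = 6431.95
APC = C/Y = 6431.95/6787 = 0.948

APC = 0.948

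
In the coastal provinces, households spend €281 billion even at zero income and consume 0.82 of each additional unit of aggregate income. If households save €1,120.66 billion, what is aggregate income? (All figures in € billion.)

S = Y − C = -281 + 0.18Y
-281 + 0.18Y = 1120.66, so 0.18Y = 1401.66 and Y = 7787

Y = 7787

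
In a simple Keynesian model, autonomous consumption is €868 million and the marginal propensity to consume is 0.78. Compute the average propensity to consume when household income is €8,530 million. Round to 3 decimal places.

C = 868 + 0.78(8530) = 7521.4
APC = C/Y = 7521.4/8530 = 0.882

APC = 0.882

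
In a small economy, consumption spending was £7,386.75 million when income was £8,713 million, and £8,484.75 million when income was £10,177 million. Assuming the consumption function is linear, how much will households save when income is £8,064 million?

S = 1164

MPC = (8484.75 − 7386.75)/(10177 − 8713) = 1098/1464 = 0.75
a = 7386.75 − 0.75(8713) = 7386.75 − 6534.75 = 852
C = 852 + 0.75(8064) = 6900
S = 8064 − 6900 = 1164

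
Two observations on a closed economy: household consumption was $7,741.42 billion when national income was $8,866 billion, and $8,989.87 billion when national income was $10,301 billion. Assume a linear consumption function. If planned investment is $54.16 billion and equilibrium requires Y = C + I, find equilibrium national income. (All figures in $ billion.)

Y = 632

MPC = (8989.87 − 7741.42)/(10301 − 8866) = 1248.45/1435 = 0.87
a = 7741.42 − 0.87(8866) = 28
Equilibrium: Y = 28 + 0.87Y + 54.16
0.13Y = 82.16, so Y = 82.16/0.13 = 632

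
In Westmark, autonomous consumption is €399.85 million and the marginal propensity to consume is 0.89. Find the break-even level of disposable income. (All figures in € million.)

At break-even, C = Y: 399.85 + 0.89Y = Y
0.11Y = 399.85, so Y = 399.85/0.11 = 3635

Y = 3635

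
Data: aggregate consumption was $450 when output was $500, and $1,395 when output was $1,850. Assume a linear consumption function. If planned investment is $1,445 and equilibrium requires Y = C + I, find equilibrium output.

MPC = (1395 − 450)/(1850 − 500) = 945/1350 = 0.7
a = 450 − 0.7(500) = 100
Equilibrium: Y = 100 + 0.7Y + 1445
0.3Y = 1545, so Y = 1545/0.3 = 5150

Y = 5150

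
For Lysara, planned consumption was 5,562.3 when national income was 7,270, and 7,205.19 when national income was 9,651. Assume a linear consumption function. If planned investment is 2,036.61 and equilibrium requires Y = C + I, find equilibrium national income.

Y = 8331

MPC = (7205.19 − 5562.3)/(9651 − 7270) = 1642.89/2381 = 0.69
a = 5562.3 − 0.69(7270) = 546
Equilibrium: Y = 546 + 0.69Y + 2036.61
0.31Y = 2582.61, so Y = 2582.61/0.31 = 8331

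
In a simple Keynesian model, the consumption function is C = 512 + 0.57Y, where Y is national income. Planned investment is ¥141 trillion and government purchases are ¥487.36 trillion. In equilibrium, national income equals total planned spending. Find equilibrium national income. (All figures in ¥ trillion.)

Y = 2652

Y = C + I + G = 512 + 0.57Y + 141 + 487.36
Y − 0.57Y = 1140.36
0.43Y = 1140.36, so Y = 1140.36/0.43 = 2652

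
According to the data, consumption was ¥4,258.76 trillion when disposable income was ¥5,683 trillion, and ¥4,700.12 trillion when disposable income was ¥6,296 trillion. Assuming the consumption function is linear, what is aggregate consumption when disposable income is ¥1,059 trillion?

MPC = (4700.12 − 4258.76)/(6296 − 5683) = 441.36/613 = 0.72
a = 4258.76 − 0.72(5683) = 4258.76 − 4091.76 = 167
C = 167 + 0.72(1059) = 167 + 762.48 = 929.48

C = 929.48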